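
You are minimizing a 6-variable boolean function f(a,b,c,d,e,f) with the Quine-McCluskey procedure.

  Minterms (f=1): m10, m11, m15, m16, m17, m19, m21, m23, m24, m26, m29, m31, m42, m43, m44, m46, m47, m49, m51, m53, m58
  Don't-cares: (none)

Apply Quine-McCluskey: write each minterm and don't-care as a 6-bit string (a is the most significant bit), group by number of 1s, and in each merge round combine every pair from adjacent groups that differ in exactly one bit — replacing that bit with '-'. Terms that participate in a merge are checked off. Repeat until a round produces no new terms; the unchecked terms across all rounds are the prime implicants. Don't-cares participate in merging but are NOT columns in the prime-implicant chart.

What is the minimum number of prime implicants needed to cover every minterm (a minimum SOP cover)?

7

[col 0] 001010*, 001011*, 001111*, 010000*, 010001*, 010011*, 010101*, 010111*, 011000*, 011010*, 011101*, 011111*, 101010*, 101011*, 101100*, 101110*, 101111*, 110001*, 110011*, 110101*, 111010*
[col 1] -01010*, -01011*, -01111*, -10001*, -10011*, -10101*, -11010*, 0-1010*, 0-1111, 001-11*, 00101-*, 01-000, 01-101*, 01-111*, 010-01*, 010-11*, 0100-1*, 01000-, 0101-1*, 0110-0, 0111-1*, 1-1010*, 101-10*, 101-11*, 10101-*, 1011-0, 10111-*, 110-01*, 1100-1*
[col 2] --1010, -01-11, -0101-, -10-01, -100-1, 01-1-1, 010--1, 101-1-
Prime implicants: --1010, -01-11, -0101-, -10-01, -100-1, 0-1111, 01-000, 01-1-1, 010--1, 01000-, 0110-0, 101-1-, 1011-0
PI chart (minterm → PIs covering it):
  10 | --1010,-0101-
  11 | -01-11,-0101-
  15 | -01-11,0-1111
  16 | 01-000,01000-
  17 | -10-01,-100-1,010--1,01000-
  19 | -100-1,010--1
  21 | -10-01,01-1-1,010--1
  23 | 01-1-1,010--1
  24 | 01-000,0110-0
  26 | --1010,0110-0
  29 | 01-1-1  (sole → essential)
  31 | 0-1111,01-1-1
  42 | --1010,-0101-,101-1-
  43 | -01-11,-0101-,101-1-
  44 | 1011-0  (sole → essential)
  46 | 101-1-,1011-0
  47 | -01-11,101-1-
  49 | -10-01,-100-1
  51 | -100-1  (sole → essential)
  53 | -10-01  (sole → essential)
  58 | --1010  (sole → essential)
Essential prime implicants: --1010, -10-01, -100-1, 01-1-1, 1011-0
Petrick residual → -01-11, 01-000
Minimum SOP uses 7 PIs: cd'ef' + b'cef + bc'e'f + bc'd'f + a'bd'e'f' + a'bdf + ab'cdf'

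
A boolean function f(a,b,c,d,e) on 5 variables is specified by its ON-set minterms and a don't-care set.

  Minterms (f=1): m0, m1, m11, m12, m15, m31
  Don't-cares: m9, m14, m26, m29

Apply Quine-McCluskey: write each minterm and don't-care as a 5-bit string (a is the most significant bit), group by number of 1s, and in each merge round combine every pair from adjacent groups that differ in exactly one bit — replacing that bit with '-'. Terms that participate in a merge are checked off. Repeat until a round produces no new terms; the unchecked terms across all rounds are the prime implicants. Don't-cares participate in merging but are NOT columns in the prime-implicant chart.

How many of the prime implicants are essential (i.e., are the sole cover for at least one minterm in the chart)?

size-2^0 implicants → 00000(✓)  00001(✓)  01001(✓)  01011(✓)  01100(✓)  01110(✓)  01111(✓)  11010  11101(✓)  11111(✓)
size-2^1 implicants → -1111  0-001  0000-  01-11  010-1  011-0  0111-  111-1
Unchecked terms (primes): -1111, 0-001, 0000-, 01-11, 010-1, 011-0, 0111-, 11010, 111-1
Minterm coverage:
  m0 ⊆ 0000- [E]
  m1 ⊆ 0-001,0000-
  m11 ⊆ 01-11,010-1
  m12 ⊆ 011-0 [E]
  m15 ⊆ -1111,01-11,0111-
  m31 ⊆ -1111,111-1
E = {0000-, 011-0}

2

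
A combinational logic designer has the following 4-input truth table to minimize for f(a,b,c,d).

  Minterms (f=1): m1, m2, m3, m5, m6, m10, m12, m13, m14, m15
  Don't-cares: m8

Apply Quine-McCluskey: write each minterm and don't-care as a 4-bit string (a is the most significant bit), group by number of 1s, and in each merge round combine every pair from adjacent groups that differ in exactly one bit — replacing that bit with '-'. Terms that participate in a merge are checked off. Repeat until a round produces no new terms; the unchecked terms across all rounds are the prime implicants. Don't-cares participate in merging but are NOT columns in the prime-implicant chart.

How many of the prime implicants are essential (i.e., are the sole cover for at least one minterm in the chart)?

2

[col 0] 0001*, 0010*, 0011*, 0101*, 0110*, 1000*, 1010*, 1100*, 1101*, 1110*, 1111*
[col 1] -010*, -101, -110*, 0-01, 0-10*, 00-1, 001-, 1-00*, 1-10*, 10-0*, 11-0*, 11-1*, 110-*, 111-*
[col 2] --10, 1--0, 11--
Prime implicants: --10, -101, 0-01, 00-1, 001-, 1--0, 11--
PI chart (minterm → PIs covering it):
  1 | 0-01,00-1
  2 | --10,001-
  3 | 00-1,001-
  5 | -101,0-01
  6 | --10  (sole → essential)
  10 | --10,1--0
  12 | 1--0,11--
  13 | -101,11--
  14 | --10,1--0,11--
  15 | 11--  (sole → essential)
Essential prime implicants: --10, 11--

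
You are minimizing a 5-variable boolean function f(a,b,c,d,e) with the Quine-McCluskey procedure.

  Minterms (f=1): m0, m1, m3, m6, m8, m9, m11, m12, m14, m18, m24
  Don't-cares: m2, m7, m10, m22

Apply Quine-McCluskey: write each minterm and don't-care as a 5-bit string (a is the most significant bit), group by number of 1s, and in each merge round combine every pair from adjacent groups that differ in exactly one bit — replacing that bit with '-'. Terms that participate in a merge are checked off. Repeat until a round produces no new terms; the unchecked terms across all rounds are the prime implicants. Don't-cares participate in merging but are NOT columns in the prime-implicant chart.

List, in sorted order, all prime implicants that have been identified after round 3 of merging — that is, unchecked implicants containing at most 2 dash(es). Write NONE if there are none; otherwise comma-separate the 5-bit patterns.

size-2^0 implicants → 00000(✓)  00001(✓)  00010(✓)  00011(✓)  00110(✓)  00111(✓)  01000(✓)  01001(✓)  01010(✓)  01011(✓)  01100(✓)  01110(✓)  10010(✓)  10110(✓)  11000(✓)
size-2^1 implicants → -0010(✓)  -0110(✓)  -1000  0-000(✓)  0-001(✓)  0-010(✓)  0-011(✓)  0-110(✓)  00-10(✓)  00-11(✓)  000-0(✓)  000-1(✓)  0000-(✓)  0001-(✓)  0011-(✓)  01-00(✓)  01-10(✓)  010-0(✓)  010-1(✓)  0100-(✓)  0101-(✓)  011-0(✓)  10-10(✓)
size-2^2 implicants → -0-10  0--10  0-0-0(✓)  0-0-1(✓)  0-00-(✓)  0-01-(✓)  00-1-  000--(✓)  01--0  010--(✓)
size-2^3 implicants → 0-0--
Unchecked terms (primes): -0-10, -1000, 0--10, 0-0--, 00-1-, 01--0

-0-10, -1000, 0--10, 00-1-, 01--0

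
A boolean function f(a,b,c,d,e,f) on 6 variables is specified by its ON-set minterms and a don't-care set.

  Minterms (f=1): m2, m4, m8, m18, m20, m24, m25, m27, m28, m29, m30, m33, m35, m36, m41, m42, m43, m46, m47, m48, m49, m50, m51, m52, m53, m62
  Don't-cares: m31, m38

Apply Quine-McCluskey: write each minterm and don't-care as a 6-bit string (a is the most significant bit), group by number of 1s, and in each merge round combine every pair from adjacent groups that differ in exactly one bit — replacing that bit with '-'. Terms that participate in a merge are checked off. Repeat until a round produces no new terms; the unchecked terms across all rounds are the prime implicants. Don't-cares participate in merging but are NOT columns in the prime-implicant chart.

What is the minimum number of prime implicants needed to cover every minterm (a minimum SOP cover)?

size-2^0 implicants → 000010(✓)  000100(✓)  001000(✓)  010010(✓)  010100(✓)  011000(✓)  011001(✓)  011011(✓)  011100(✓)  011101(✓)  011110(✓)  011111(✓)  100001(✓)  100011(✓)  100100(✓)  100110(✓)  101001(✓)  101010(✓)  101011(✓)  101110(✓)  101111(✓)  110000(✓)  110001(✓)  110010(✓)  110011(✓)  110100(✓)  110101(✓)  111110(✓)
size-2^1 implicants → -00100(✓)  -10010  -10100(✓)  -11110  0-0010  0-0100(✓)  0-1000  01-100  011-00(✓)  011-01(✓)  011-11(✓)  0110-1(✓)  01100-(✓)  0111-0(✓)  0111-1(✓)  01110-(✓)  01111-(✓)  1-0001(✓)  1-0011(✓)  1-0100(✓)  1-1110  10-001(✓)  10-011(✓)  10-110  1000-1(✓)  1001-0  101-10(✓)  101-11(✓)  1010-1(✓)  10101-(✓)  10111-(✓)  110-00(✓)  110-01(✓)  1100-0(✓)  1100-1(✓)  11000-(✓)  11001-(✓)  11010-(✓)
size-2^2 implicants → --0100  011--1  011-0-  0111--  1-00-1  10-0-1  101-1-  110-0-  1100--
Unchecked terms (primes): --0100, -10010, -11110, 0-0010, 0-1000, 01-100, 011--1, 011-0-, 0111--, 1-00-1, 1-1110, 10-0-1, 10-110, 1001-0, 101-1-, 110-0-, 1100--
Minterm coverage:
  m2 ⊆ 0-0010 [E]
  m4 ⊆ --0100 [E]
  m8 ⊆ 0-1000 [E]
  m18 ⊆ -10010,0-0010
  m20 ⊆ --0100,01-100
  m24 ⊆ 0-1000,011-0-
  m25 ⊆ 011--1,011-0-
  m27 ⊆ 011--1 [E]
  m28 ⊆ 01-100,011-0-,0111--
  m29 ⊆ 011--1,011-0-,0111--
  m30 ⊆ -11110,0111--
  m33 ⊆ 1-00-1,10-0-1
  m35 ⊆ 1-00-1,10-0-1
  m36 ⊆ --0100,1001-0
  m41 ⊆ 10-0-1 [E]
  m42 ⊆ 101-1- [E]
  m43 ⊆ 10-0-1,101-1-
  m46 ⊆ 1-1110,10-110,101-1-
  m47 ⊆ 101-1- [E]
  m48 ⊆ 110-0-,1100--
  m49 ⊆ 1-00-1,110-0-,1100--
  m50 ⊆ -10010,1100--
  m51 ⊆ 1-00-1,1100--
  m52 ⊆ --0100,110-0-
  m53 ⊆ 110-0- [E]
  m62 ⊆ -11110,1-1110
E = {--0100, 0-0010, 0-1000, 011--1, 10-0-1, 101-1-, 110-0-}
Petrick residual → -11110, 01-100, 1100--
Cover = c'de'f' + bcdef' + a'c'd'ef' + a'cd'e'f' + a'bde'f' + a'bcf + ab'd'f + ab'ce + abc'e' + abc'd'  |cover|=10

10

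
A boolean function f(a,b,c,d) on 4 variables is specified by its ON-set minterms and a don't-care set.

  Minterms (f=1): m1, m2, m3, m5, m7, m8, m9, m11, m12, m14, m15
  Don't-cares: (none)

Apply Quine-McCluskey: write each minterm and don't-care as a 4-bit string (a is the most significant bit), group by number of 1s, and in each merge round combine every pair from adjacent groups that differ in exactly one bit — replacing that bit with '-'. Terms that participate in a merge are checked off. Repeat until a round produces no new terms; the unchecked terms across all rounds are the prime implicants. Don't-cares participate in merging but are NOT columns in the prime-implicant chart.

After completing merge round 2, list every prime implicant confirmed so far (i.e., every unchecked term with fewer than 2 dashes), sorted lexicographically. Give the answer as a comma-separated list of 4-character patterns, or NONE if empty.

001-, 1-00, 100-, 11-0, 111-

[col 0] 0001*, 0010*, 0011*, 0101*, 0111*, 1000*, 1001*, 1011*, 1100*, 1110*, 1111*
[col 1] -001*, -011*, -111*, 0-01*, 0-11*, 00-1*, 001-, 01-1*, 1-00, 1-11*, 10-1*, 100-, 11-0, 111-
[col 2] --11, -0-1, 0--1
Prime implicants: --11, -0-1, 0--1, 001-, 1-00, 100-, 11-0, 111-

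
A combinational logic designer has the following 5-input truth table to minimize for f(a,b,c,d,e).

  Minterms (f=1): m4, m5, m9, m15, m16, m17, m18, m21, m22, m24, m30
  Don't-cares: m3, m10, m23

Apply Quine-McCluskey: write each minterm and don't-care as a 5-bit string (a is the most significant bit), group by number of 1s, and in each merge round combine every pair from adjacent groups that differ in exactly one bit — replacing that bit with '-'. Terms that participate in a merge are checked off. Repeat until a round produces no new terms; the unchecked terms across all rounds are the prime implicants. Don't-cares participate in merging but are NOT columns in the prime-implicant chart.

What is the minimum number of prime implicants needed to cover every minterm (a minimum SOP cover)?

7

size-2^0 implicants → 00011  00100(✓)  00101(✓)  01001  01010  01111  10000(✓)  10001(✓)  10010(✓)  10101(✓)  10110(✓)  10111(✓)  11000(✓)  11110(✓)
size-2^1 implicants → -0101  0010-  1-000  1-110  10-01  10-10  100-0  1000-  101-1  1011-
Unchecked terms (primes): -0101, 00011, 0010-, 01001, 01010, 01111, 1-000, 1-110, 10-01, 10-10, 100-0, 1000-, 101-1, 1011-
Minterm coverage:
  m4 ⊆ 0010- [E]
  m5 ⊆ -0101,0010-
  m9 ⊆ 01001 [E]
  m15 ⊆ 01111 [E]
  m16 ⊆ 1-000,100-0,1000-
  m17 ⊆ 10-01,1000-
  m18 ⊆ 10-10,100-0
  m21 ⊆ -0101,10-01,101-1
  m22 ⊆ 1-110,10-10,1011-
  m24 ⊆ 1-000 [E]
  m30 ⊆ 1-110 [E]
E = {0010-, 01001, 01111, 1-000, 1-110}
Petrick residual → 10-01, 10-10
Cover = a'b'cd' + a'bc'd'e + a'bcde + ac'd'e' + acde' + ab'd'e + ab'de'  |cover|=7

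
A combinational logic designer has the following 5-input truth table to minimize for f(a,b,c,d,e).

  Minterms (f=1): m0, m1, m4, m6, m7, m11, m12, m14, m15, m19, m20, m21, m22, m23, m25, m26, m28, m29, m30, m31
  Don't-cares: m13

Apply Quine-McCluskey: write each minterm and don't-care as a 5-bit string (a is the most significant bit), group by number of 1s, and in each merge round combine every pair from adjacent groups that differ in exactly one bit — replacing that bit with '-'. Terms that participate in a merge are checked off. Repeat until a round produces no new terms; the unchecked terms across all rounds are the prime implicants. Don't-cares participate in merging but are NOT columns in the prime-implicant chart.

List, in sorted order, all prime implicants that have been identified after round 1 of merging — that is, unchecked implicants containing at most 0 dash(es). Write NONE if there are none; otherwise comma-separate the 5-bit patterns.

[col 0] 00000*, 00001*, 00100*, 00110*, 00111*, 01011*, 01100*, 01101*, 01110*, 01111*, 10011*, 10100*, 10101*, 10110*, 10111*, 11001*, 11010*, 11100*, 11101*, 11110*, 11111*
[col 1] -0100*, -0110*, -0111*, -1100*, -1101*, -1110*, -1111*, 0-100*, 0-110*, 0-111*, 00-00, 0000-, 001-0*, 0011-*, 01-11, 011-0*, 011-1*, 0110-*, 0111-*, 1-100*, 1-101*, 1-110*, 1-111*, 10-11, 101-0*, 101-1*, 1010-*, 1011-*, 11-01, 11-10, 111-0*, 111-1*, 1110-*, 1111-*
[col 2] --100*, --110*, --111*, -01-0*, -011-*, -11-0*, -11-1*, -110-*, -111-*, 0-1-0*, 0-11-*, 011--*, 1-1-0*, 1-1-1*, 1-10-*, 1-11-*, 101--*, 111--*
[col 3] --1-0, --11-, -11--, 1-1--
Prime implicants: --1-0, --11-, -11--, 00-00, 0000-, 01-11, 1-1--, 10-11, 11-01, 11-10

NONE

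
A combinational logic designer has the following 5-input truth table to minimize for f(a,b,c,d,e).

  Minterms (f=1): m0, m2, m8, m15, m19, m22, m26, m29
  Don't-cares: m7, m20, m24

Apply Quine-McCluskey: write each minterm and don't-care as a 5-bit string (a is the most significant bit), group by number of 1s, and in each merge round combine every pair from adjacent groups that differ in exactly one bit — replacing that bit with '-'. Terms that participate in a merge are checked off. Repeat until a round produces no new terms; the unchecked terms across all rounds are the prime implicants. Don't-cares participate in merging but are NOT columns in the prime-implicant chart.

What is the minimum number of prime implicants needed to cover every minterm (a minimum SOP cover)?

7

Round 0: 00000✓ 00010✓ 00111✓ 01000✓ 01111✓ 10011 10100✓ 10110✓ 11000✓ 11010✓ 11101
Round 1: -1000 0-000 0-111 000-0 101-0 110-0
PIs = {-1000, 0-000, 0-111, 000-0, 10011, 101-0, 110-0, 11101}
Coverage chart:
  m0: 0-000,000-0
  m2: 000-0 ←essential
  m8: -1000,0-000
  m15: 0-111 ←essential
  m19: 10011 ←essential
  m22: 101-0 ←essential
  m26: 110-0 ←essential
  m29: 11101 ←essential
Essential: 0-111, 000-0, 10011, 101-0, 110-0, 11101
Petrick residual → -1000
Min cover (7 terms): bc'd'e' + a'cde + a'b'c'e' + ab'c'de + ab'ce' + abc'e' + abcd'e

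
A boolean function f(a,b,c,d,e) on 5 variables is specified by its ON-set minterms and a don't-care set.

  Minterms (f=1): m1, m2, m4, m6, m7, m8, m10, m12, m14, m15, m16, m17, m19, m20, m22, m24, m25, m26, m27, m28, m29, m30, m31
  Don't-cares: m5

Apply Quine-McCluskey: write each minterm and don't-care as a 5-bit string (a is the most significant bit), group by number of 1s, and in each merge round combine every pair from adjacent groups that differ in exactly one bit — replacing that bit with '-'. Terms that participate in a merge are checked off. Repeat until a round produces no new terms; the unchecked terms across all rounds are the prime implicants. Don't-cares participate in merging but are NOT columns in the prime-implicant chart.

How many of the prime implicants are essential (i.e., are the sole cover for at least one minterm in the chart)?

5

[col 0] 00001*, 00010*, 00100*, 00101*, 00110*, 00111*, 01000*, 01010*, 01100*, 01110*, 01111*, 10000*, 10001*, 10011*, 10100*, 10110*, 11000*, 11001*, 11010*, 11011*, 11100*, 11101*, 11110*, 11111*
[col 1] -0001, -0100*, -0110*, -1000*, -1010*, -1100*, -1110*, -1111*, 0-010*, 0-100*, 0-110*, 0-111*, 00-01, 00-10*, 001-0*, 001-1*, 0010-*, 0011-*, 01-00*, 01-10*, 010-0*, 011-0*, 0111-*, 1-000*, 1-001*, 1-011*, 1-100*, 1-110*, 10-00*, 100-1*, 1000-*, 101-0*, 11-00*, 11-01*, 11-10*, 11-11*, 110-0*, 110-1*, 1100-*, 1101-*, 111-0*, 111-1*, 1110-*, 1111-*
[col 2] --100*, --110*, -01-0*, -1-00*, -1-10*, -10-0*, -11-0*, -111-, 0--10, 0-1-0*, 0-11-, 001--, 01--0*, 1--00, 1-0-1, 1-00-, 1-1-0*, 11--0*, 11--1*, 11-0-*, 11-1-*, 110--*, 111--*
[col 3] --1-0, -1--0, 11---
Prime implicants: --1-0, -0001, -1--0, -111-, 0--10, 0-11-, 00-01, 001--, 1--00, 1-0-1, 1-00-, 11---
PI chart (minterm → PIs covering it):
  1 | -0001,00-01
  2 | 0--10  (sole → essential)
  4 | --1-0,001--
  6 | --1-0,0--10,0-11-,001--
  7 | 0-11-,001--
  8 | -1--0  (sole → essential)
  10 | -1--0,0--10
  12 | --1-0,-1--0
  14 | --1-0,-1--0,-111-,0--10,0-11-
  15 | -111-,0-11-
  16 | 1--00,1-00-
  17 | -0001,1-0-1,1-00-
  19 | 1-0-1  (sole → essential)
  20 | --1-0,1--00
  22 | --1-0  (sole → essential)
  24 | -1--0,1--00,1-00-,11---
  25 | 1-0-1,1-00-,11---
  26 | -1--0,11---
  27 | 1-0-1,11---
  28 | --1-0,-1--0,1--00,11---
  29 | 11---  (sole → essential)
  30 | --1-0,-1--0,-111-,11---
  31 | -111-,11---
Essential prime implicants: --1-0, -1--0, 0--10, 1-0-1, 11---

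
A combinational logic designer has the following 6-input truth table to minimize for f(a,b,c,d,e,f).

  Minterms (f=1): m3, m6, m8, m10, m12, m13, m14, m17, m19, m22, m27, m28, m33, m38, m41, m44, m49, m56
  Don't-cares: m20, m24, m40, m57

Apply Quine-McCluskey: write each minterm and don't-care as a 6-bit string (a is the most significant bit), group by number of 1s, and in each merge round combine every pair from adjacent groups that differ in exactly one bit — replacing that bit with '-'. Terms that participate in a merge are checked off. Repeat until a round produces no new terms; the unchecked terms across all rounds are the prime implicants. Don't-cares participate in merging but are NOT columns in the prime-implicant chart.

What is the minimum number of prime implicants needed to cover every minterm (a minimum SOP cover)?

11

Round 0: 000011✓ 000110✓ 001000✓ 001010✓ 001100✓ 001101✓ 001110✓ 010001✓ 010011✓ 010100✓ 010110✓ 011000✓ 011011✓ 011100✓ 100001✓ 100110✓ 101000✓ 101001✓ 101100✓ 110001✓ 111000✓ 111001✓
Round 1: -00110 -01000✓ -01100✓ -10001 -11000✓ 0-0011 0-0110 0-1000✓ 0-1100✓ 00-110 001-00✓ 001-10✓ 0010-0✓ 0011-0✓ 00110- 01-011 01-100 0100-1 0101-0 011-00✓ 1-0001✓ 1-1000✓ 1-1001✓ 10-001✓ 101-00✓ 10100-✓ 11-001✓ 11100-✓
Round 2: --1000 -01-00 0-1-00 001--0 1--001 1-100-
PIs = {--1000, -00110, -01-00, -10001, 0-0011, 0-0110, 0-1-00, 00-110, 001--0, 00110-, 01-011, 01-100, 0100-1, 0101-0, 1--001, 1-100-}
Coverage chart:
  m3: 0-0011 ←essential
  m6: -00110,0-0110,00-110
  m8: --1000,-01-00,0-1-00,001--0
  m10: 001--0 ←essential
  m12: -01-00,0-1-00,001--0,00110-
  m13: 00110- ←essential
  m14: 00-110,001--0
  m17: -10001,0100-1
  m19: 0-0011,01-011,0100-1
  m22: 0-0110,0101-0
  m27: 01-011 ←essential
  m28: 0-1-00,01-100
  m33: 1--001 ←essential
  m38: -00110 ←essential
  m41: 1--001,1-100-
  m44: -01-00 ←essential
  m49: -10001,1--001
  m56: --1000,1-100-
Essential: -00110, -01-00, 0-0011, 001--0, 00110-, 01-011, 1--001
Petrick residual → --1000, -10001, 0-0110, 0-1-00
Min cover (11 terms): cd'e'f' + b'c'def' + b'ce'f' + bc'd'e'f + a'c'd'ef + a'c'def' + a'ce'f' + a'b'cf' + a'b'cde' + a'bd'ef + ad'e'f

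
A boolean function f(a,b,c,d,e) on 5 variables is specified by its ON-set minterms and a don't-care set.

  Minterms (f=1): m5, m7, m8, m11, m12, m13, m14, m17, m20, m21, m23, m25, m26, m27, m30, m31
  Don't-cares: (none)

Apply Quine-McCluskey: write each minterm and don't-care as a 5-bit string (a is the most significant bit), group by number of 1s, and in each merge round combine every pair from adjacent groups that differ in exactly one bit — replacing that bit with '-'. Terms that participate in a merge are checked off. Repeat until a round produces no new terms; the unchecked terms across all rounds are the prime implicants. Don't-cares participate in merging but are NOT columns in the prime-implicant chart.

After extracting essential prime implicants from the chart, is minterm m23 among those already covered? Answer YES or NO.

size-2^0 implicants → 00101(✓)  00111(✓)  01000(✓)  01011(✓)  01100(✓)  01101(✓)  01110(✓)  10001(✓)  10100(✓)  10101(✓)  10111(✓)  11001(✓)  11010(✓)  11011(✓)  11110(✓)  11111(✓)
size-2^1 implicants → -0101(✓)  -0111(✓)  -1011  -1110  0-101  001-1(✓)  01-00  011-0  0110-  1-001  1-111  10-01  101-1(✓)  1010-  11-10(✓)  11-11(✓)  110-1  1101-(✓)  1111-(✓)
size-2^2 implicants → -01-1  11-1-
Unchecked terms (primes): -01-1, -1011, -1110, 0-101, 01-00, 011-0, 0110-, 1-001, 1-111, 10-01, 1010-, 11-1-, 110-1
Minterm coverage:
  m5 ⊆ -01-1,0-101
  m7 ⊆ -01-1 [E]
  m8 ⊆ 01-00 [E]
  m11 ⊆ -1011 [E]
  m12 ⊆ 01-00,011-0,0110-
  m13 ⊆ 0-101,0110-
  m14 ⊆ -1110,011-0
  m17 ⊆ 1-001,10-01
  m20 ⊆ 1010- [E]
  m21 ⊆ -01-1,10-01,1010-
  m23 ⊆ -01-1,1-111
  m25 ⊆ 1-001,110-1
  m26 ⊆ 11-1- [E]
  m27 ⊆ -1011,11-1-,110-1
  m30 ⊆ -1110,11-1-
  m31 ⊆ 1-111,11-1-
E = {-01-1, -1011, 01-00, 1010-, 11-1-}

YES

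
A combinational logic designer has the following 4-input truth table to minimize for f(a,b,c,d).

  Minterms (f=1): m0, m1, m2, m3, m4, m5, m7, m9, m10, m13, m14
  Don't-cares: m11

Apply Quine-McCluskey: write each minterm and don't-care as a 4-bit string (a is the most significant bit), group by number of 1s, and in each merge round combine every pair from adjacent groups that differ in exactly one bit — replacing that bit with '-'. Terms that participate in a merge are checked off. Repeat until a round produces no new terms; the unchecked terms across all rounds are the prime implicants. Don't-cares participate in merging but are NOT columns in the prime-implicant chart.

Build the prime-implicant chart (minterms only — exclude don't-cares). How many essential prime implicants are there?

4

size-2^0 implicants → 0000(✓)  0001(✓)  0010(✓)  0011(✓)  0100(✓)  0101(✓)  0111(✓)  1001(✓)  1010(✓)  1011(✓)  1101(✓)  1110(✓)
size-2^1 implicants → -001(✓)  -010(✓)  -011(✓)  -101(✓)  0-00(✓)  0-01(✓)  0-11(✓)  00-0(✓)  00-1(✓)  000-(✓)  001-(✓)  01-1(✓)  010-(✓)  1-01(✓)  1-10  10-1(✓)  101-(✓)
size-2^2 implicants → --01  -0-1  -01-  0--1  0-0-  00--
Unchecked terms (primes): --01, -0-1, -01-, 0--1, 0-0-, 00--, 1-10
Minterm coverage:
  m0 ⊆ 0-0-,00--
  m1 ⊆ --01,-0-1,0--1,0-0-,00--
  m2 ⊆ -01-,00--
  m3 ⊆ -0-1,-01-,0--1,00--
  m4 ⊆ 0-0- [E]
  m5 ⊆ --01,0--1,0-0-
  m7 ⊆ 0--1 [E]
  m9 ⊆ --01,-0-1
  m10 ⊆ -01-,1-10
  m13 ⊆ --01 [E]
  m14 ⊆ 1-10 [E]
E = {--01, 0--1, 0-0-, 1-10}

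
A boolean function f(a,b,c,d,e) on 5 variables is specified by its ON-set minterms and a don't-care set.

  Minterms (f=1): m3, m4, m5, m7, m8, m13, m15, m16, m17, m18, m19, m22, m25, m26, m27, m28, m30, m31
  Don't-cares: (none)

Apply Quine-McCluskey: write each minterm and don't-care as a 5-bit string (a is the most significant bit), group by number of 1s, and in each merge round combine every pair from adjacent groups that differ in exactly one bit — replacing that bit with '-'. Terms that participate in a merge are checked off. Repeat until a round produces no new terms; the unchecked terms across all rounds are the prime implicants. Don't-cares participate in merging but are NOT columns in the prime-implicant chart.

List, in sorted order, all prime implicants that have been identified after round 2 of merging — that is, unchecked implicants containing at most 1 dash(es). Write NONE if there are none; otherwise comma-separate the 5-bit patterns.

Round 0: 00011✓ 00100✓ 00101✓ 00111✓ 01000 01101✓ 01111✓ 10000✓ 10001✓ 10010✓ 10011✓ 10110✓ 11001✓ 11010✓ 11011✓ 11100✓ 11110✓ 11111✓
Round 1: -0011 -1111 0-101✓ 0-111✓ 00-11 001-1✓ 0010- 011-1✓ 1-001✓ 1-010✓ 1-011✓ 1-110✓ 10-10✓ 100-0✓ 100-1✓ 1000-✓ 1001-✓ 11-10✓ 11-11✓ 110-1✓ 1101-✓ 111-0 1111-✓
Round 2: 0-1-1 1--10 1-0-1 1-01- 100-- 11-1-
PIs = {-0011, -1111, 0-1-1, 00-11, 0010-, 01000, 1--10, 1-0-1, 1-01-, 100--, 11-1-, 111-0}

-0011, -1111, 00-11, 0010-, 01000, 111-0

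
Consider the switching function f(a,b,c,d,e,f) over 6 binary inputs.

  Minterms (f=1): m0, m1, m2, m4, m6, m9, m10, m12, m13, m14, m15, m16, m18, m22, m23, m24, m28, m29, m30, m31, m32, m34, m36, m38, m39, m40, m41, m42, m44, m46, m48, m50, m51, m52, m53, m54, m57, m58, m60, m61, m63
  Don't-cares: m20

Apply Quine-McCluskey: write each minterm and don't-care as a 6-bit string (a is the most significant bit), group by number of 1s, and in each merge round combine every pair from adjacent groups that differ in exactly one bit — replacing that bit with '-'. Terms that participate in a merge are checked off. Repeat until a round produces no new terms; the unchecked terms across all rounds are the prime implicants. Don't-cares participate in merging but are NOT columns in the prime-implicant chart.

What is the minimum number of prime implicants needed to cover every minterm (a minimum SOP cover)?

13

Round 0: 000000✓ 000001✓ 000010✓ 000100✓ 000110✓ 001001✓ 001010✓ 001100✓ 001101✓ 001110✓ 001111✓ 010000✓ 010010✓ 010100✓ 010110✓ 010111✓ 011000✓ 011100✓ 011101✓ 011110✓ 011111✓ 100000✓ 100010✓ 100100✓ 100110✓ 100111✓ 101000✓ 101001✓ 101010✓ 101100✓ 101110✓ 110000✓ 110010✓ 110011✓ 110100✓ 110101✓ 110110✓ 111001✓ 111010✓ 111100✓ 111101✓ 111111✓
Round 1: -00000✓ -00010✓ -00100✓ -00110✓ -01001 -01010✓ -01100✓ -01110✓ -10000✓ -10010✓ -10100✓ -10110✓ -11100✓ -11101✓ -11111✓ 0-0000✓ 0-0010✓ 0-0100✓ 0-0110✓ 0-1100✓ 0-1101✓ 0-1110✓ 0-1111✓ 00-001 00-010✓ 00-100✓ 00-110✓ 000-00✓ 000-10✓ 0000-0✓ 00000- 0001-0✓ 001-01 001-10✓ 0011-0✓ 0011-1✓ 00110-✓ 00111-✓ 01-000✓ 01-100✓ 01-110✓ 01-111✓ 010-00✓ 010-10✓ 0100-0✓ 0101-0✓ 01011-✓ 011-00✓ 0111-0✓ 0111-1✓ 01110-✓ 01111-✓ 1-0000✓ 1-0010✓ 1-0100✓ 1-0110✓ 1-1001 1-1010✓ 1-1100✓ 10-000✓ 10-010✓ 10-100✓ 10-110✓ 100-00✓ 100-10✓ 1000-0✓ 1001-0✓ 10011- 101-00✓ 101-10✓ 1010-0✓ 10100- 1011-0✓ 11-010✓ 11-100✓ 11-101✓ 110-00✓ 110-10✓ 1100-0✓ 11001- 1101-0✓ 11010-✓ 111-01 1111-1✓ 11110-✓
Round 2: --0000✓ --0010✓ --0100✓ --0110✓ --1100✓ -0-010✓ -0-100✓ -0-110✓ -00-00✓ -00-10✓ -000-0✓ -001-0✓ -01-10✓ -011-0✓ -1-100✓ -10-00✓ -10-10✓ -100-0✓ -101-0✓ -111-1 -1110- 0--100✓ 0--110✓ 0-0-00✓ 0-0-10✓ 0-00-0✓ 0-01-0✓ 0-11-0✓ 0-11-1✓ 0-110-✓ 0-111-✓ 00--10✓ 00-1-0✓ 000--0✓ 0011--✓ 01--00 01-1-0✓ 01-11- 010--0✓ 0111--✓ 1--010 1--100✓ 1-0-00✓ 1-0-10✓ 1-00-0✓ 1-01-0✓ 10--00✓ 10--10✓ 10-0-0✓ 10-1-0✓ 100--0✓ 101--0✓ 11-10- 110--0✓
Round 3: ---100 --0-00✓ --0-10✓ --00-0✓ --01-0✓ -0--10 -0-1-0 -00--0✓ -10--0✓ 0--1-0 0-0--0✓ 0-11-- 1-0--0✓ 10---0
Round 4: --0--0
PIs = {---100, --0--0, -0--10, -0-1-0, -01001, -111-1, -1110-, 0--1-0, 0-11--, 00-001, 00000-, 001-01, 01--00, 01-11-, 1--010, 1-1001, 10---0, 10011-, 10100-, 11-10-, 11001-, 111-01}
Coverage chart:
  m0: --0--0,00000-
  m1: 00-001,00000-
  m2: --0--0,-0--10
  m4: ---100,--0--0,-0-1-0,0--1-0
  m6: --0--0,-0--10,-0-1-0,0--1-0
  m9: -01001,00-001,001-01
  m10: -0--10 ←essential
  m12: ---100,-0-1-0,0--1-0,0-11--
  m13: 0-11--,001-01
  m14: -0--10,-0-1-0,0--1-0,0-11--
  m15: 0-11-- ←essential
  m16: --0--0,01--00
  m18: --0--0 ←essential
  m22: --0--0,0--1-0,01-11-
  m23: 01-11- ←essential
  m24: 01--00 ←essential
  m28: ---100,-1110-,0--1-0,0-11--,01--00
  m29: -111-1,-1110-,0-11--
  m30: 0--1-0,0-11--,01-11-
  m31: -111-1,0-11--,01-11-
  m32: --0--0,10---0
  m34: --0--0,-0--10,1--010,10---0
  m36: ---100,--0--0,-0-1-0,10---0
  m38: --0--0,-0--10,-0-1-0,10---0,10011-
  m39: 10011- ←essential
  m40: 10---0,10100-
  m41: -01001,1-1001,10100-
  m42: -0--10,1--010,10---0
  m44: ---100,-0-1-0,10---0
  m46: -0--10,-0-1-0,10---0
  m48: --0--0 ←essential
  m50: --0--0,1--010,11001-
  m51: 11001- ←essential
  m52: ---100,--0--0,11-10-
  m53: 11-10- ←essential
  m54: --0--0 ←essential
  m57: 1-1001,111-01
  m58: 1--010 ←essential
  m60: ---100,-1110-,11-10-
  m61: -111-1,-1110-,11-10-,111-01
  m63: -111-1 ←essential
Essential: --0--0, -0--10, -111-1, 0-11--, 01--00, 01-11-, 1--010, 10011-, 11-10-, 11001-
Petrick residual → 00-001, 1-1001, 10---0
Min cover (13 terms): c'f' + b'ef' + bcdf + a'cd + a'b'd'e'f + a'be'f' + a'bde + ad'ef' + acd'e'f + ab'f' + ab'c'de + abde' + abc'd'e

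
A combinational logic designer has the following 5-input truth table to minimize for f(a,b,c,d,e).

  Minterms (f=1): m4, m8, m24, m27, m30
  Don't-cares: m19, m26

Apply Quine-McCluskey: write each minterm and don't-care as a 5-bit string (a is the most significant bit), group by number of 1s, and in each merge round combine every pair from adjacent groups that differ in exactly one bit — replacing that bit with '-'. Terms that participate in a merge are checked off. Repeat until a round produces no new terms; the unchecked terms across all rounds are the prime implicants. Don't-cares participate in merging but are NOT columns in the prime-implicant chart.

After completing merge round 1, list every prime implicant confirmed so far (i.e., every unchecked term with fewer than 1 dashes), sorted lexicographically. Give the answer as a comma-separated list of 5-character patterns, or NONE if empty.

Round 0: 00100 01000✓ 10011✓ 11000✓ 11010✓ 11011✓ 11110✓
Round 1: -1000 1-011 11-10 110-0 1101-
PIs = {-1000, 00100, 1-011, 11-10, 110-0, 1101-}

00100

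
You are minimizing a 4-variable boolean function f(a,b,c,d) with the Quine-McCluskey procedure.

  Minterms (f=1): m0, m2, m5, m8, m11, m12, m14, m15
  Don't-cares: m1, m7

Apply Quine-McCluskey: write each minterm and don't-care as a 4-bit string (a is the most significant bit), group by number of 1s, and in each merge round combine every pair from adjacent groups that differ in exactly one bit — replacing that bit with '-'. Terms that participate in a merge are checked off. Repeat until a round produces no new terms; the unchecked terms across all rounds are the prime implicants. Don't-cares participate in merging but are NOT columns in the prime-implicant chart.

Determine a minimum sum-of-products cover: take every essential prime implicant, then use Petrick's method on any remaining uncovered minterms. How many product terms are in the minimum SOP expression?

Round 0: 0000✓ 0001✓ 0010✓ 0101✓ 0111✓ 1000✓ 1011✓ 1100✓ 1110✓ 1111✓
Round 1: -000 -111 0-01 00-0 000- 01-1 1-00 1-11 11-0 111-
PIs = {-000, -111, 0-01, 00-0, 000-, 01-1, 1-00, 1-11, 11-0, 111-}
Coverage chart:
  m0: -000,00-0,000-
  m2: 00-0 ←essential
  m5: 0-01,01-1
  m8: -000,1-00
  m11: 1-11 ←essential
  m12: 1-00,11-0
  m14: 11-0,111-
  m15: -111,1-11,111-
Essential: 00-0, 1-11
Petrick residual → -000, 0-01, 11-0
Min cover (5 terms): b'c'd' + a'c'd + a'b'd' + acd + abd'

5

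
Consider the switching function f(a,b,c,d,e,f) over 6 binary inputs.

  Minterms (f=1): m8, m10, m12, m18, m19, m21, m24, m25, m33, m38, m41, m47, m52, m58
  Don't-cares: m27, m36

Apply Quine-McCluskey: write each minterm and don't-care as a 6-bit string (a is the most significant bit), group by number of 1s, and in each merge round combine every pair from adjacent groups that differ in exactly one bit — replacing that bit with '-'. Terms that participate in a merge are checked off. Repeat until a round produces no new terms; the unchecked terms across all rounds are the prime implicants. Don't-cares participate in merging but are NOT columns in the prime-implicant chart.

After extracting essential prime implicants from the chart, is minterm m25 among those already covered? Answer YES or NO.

NO

[col 0] 001000*, 001010*, 001100*, 010010*, 010011*, 010101, 011000*, 011001*, 011011*, 100001*, 100100*, 100110*, 101001*, 101111, 110100*, 111010
[col 1] 0-1000, 001-00, 0010-0, 01-011, 01001-, 0110-1, 01100-, 1-0100, 10-001, 1001-0
Prime implicants: 0-1000, 001-00, 0010-0, 01-011, 01001-, 010101, 0110-1, 01100-, 1-0100, 10-001, 1001-0, 101111, 111010
PI chart (minterm → PIs covering it):
  8 | 0-1000,001-00,0010-0
  10 | 0010-0  (sole → essential)
  12 | 001-00  (sole → essential)
  18 | 01001-  (sole → essential)
  19 | 01-011,01001-
  21 | 010101  (sole → essential)
  24 | 0-1000,01100-
  25 | 0110-1,01100-
  33 | 10-001  (sole → essential)
  38 | 1001-0  (sole → essential)
  41 | 10-001  (sole → essential)
  47 | 101111  (sole → essential)
  52 | 1-0100  (sole → essential)
  58 | 111010  (sole → essential)
Essential prime implicants: 001-00, 0010-0, 01001-, 010101, 1-0100, 10-001, 1001-0, 101111, 111010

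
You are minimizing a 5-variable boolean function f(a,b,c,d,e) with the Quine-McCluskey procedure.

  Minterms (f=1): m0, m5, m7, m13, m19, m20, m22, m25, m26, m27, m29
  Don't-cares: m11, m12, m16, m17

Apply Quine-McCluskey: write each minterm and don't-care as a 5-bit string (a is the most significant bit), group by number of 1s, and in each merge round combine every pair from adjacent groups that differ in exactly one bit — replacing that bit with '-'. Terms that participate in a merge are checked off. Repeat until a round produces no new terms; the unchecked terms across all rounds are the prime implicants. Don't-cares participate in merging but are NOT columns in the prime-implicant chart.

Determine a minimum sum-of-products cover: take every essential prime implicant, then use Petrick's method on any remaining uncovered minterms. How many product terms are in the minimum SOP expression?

size-2^0 implicants → 00000(✓)  00101(✓)  00111(✓)  01011(✓)  01100(✓)  01101(✓)  10000(✓)  10001(✓)  10011(✓)  10100(✓)  10110(✓)  11001(✓)  11010(✓)  11011(✓)  11101(✓)
size-2^1 implicants → -0000  -1011  -1101  0-101  001-1  0110-  1-001(✓)  1-011(✓)  10-00  100-1(✓)  1000-  101-0  11-01  110-1(✓)  1101-
size-2^2 implicants → 1-0-1
Unchecked terms (primes): -0000, -1011, -1101, 0-101, 001-1, 0110-, 1-0-1, 10-00, 1000-, 101-0, 11-01, 1101-
Minterm coverage:
  m0 ⊆ -0000 [E]
  m5 ⊆ 0-101,001-1
  m7 ⊆ 001-1 [E]
  m13 ⊆ -1101,0-101,0110-
  m19 ⊆ 1-0-1 [E]
  m20 ⊆ 10-00,101-0
  m22 ⊆ 101-0 [E]
  m25 ⊆ 1-0-1,11-01
  m26 ⊆ 1101- [E]
  m27 ⊆ -1011,1-0-1,1101-
  m29 ⊆ -1101,11-01
E = {-0000, 001-1, 1-0-1, 101-0, 1101-}
Petrick residual → -1101
Cover = b'c'd'e' + bcd'e + a'b'ce + ac'e + ab'ce' + abc'd  |cover|=6

6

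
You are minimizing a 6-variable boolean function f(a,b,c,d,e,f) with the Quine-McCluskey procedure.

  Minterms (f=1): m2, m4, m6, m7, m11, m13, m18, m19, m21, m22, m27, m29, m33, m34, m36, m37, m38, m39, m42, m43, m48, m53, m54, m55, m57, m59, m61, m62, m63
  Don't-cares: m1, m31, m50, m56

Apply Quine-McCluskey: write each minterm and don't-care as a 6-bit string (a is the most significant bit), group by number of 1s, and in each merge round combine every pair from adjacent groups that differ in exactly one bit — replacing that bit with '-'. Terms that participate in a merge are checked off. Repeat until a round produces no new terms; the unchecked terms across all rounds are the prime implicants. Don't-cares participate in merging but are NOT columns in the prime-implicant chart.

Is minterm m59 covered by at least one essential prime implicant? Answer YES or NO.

YES

[col 0] 000001*, 000010*, 000100*, 000110*, 000111*, 001011*, 001101*, 010010*, 010011*, 010101*, 010110*, 011011*, 011101*, 011111*, 100001*, 100010*, 100100*, 100101*, 100110*, 100111*, 101010*, 101011*, 110000*, 110010*, 110101*, 110110*, 110111*, 111000*, 111001*, 111011*, 111101*, 111110*, 111111*
[col 1] -00001, -00010*, -00100*, -00110*, -00111*, -01011*, -10010*, -10101*, -10110*, -11011*, -11101*, -11111*, 0-0010*, 0-0110*, 0-1011*, 0-1101, 000-10*, 0001-0*, 00011-*, 01-011, 01-101*, 010-10*, 01001-, 011-11*, 0111-1*, 1-0010*, 1-0101*, 1-0110*, 1-0111*, 1-1011*, 10-010, 100-01, 100-10*, 1001-0*, 1001-1*, 10010-*, 10011-*, 10101-, 11-000, 11-101*, 11-110*, 11-111*, 110-10*, 1100-0, 1101-1*, 11011-*, 111-01*, 111-11*, 1110-1*, 11100-, 1111-1*, 11111-*
[col 2] --0010*, --0110*, --1011, -00-10*, -001-0, -0011-, -1-101, -10-10*, -11-11, -111-1, 0-0-10*, 1-0-10*, 1-01-1, 1-011-, 1001--, 11-1-1, 11-11-, 111--1
[col 3] --0-10
Prime implicants: --0-10, --1011, -00001, -001-0, -0011-, -1-101, -11-11, -111-1, 0-1101, 01-011, 01001-, 1-01-1, 1-011-, 10-010, 100-01, 1001--, 10101-, 11-000, 11-1-1, 11-11-, 1100-0, 111--1, 11100-
PI chart (minterm → PIs covering it):
  2 | --0-10  (sole → essential)
  4 | -001-0  (sole → essential)
  6 | --0-10,-001-0,-0011-
  7 | -0011-  (sole → essential)
  11 | --1011  (sole → essential)
  13 | 0-1101  (sole → essential)
  18 | --0-10,01001-
  19 | 01-011,01001-
  21 | -1-101  (sole → essential)
  22 | --0-10  (sole → essential)
  27 | --1011,-11-11,01-011
  29 | -1-101,-111-1,0-1101
  33 | -00001,100-01
  34 | --0-10,10-010
  36 | -001-0,1001--
  37 | 1-01-1,100-01,1001--
  38 | --0-10,-001-0,-0011-,1-011-,1001--
  39 | -0011-,1-01-1,1-011-,1001--
  42 | 10-010,10101-
  43 | --1011,10101-
  48 | 11-000,1100-0
  53 | -1-101,1-01-1,11-1-1
  54 | --0-10,1-011-,11-11-
  55 | 1-01-1,1-011-,11-1-1,11-11-
  57 | 111--1,11100-
  59 | --1011,-11-11,111--1
  61 | -1-101,-111-1,11-1-1,111--1
  62 | 11-11-  (sole → essential)
  63 | -11-11,-111-1,11-1-1,11-11-,111--1
Essential prime implicants: --0-10, --1011, -001-0, -0011-, -1-101, 0-1101, 11-11-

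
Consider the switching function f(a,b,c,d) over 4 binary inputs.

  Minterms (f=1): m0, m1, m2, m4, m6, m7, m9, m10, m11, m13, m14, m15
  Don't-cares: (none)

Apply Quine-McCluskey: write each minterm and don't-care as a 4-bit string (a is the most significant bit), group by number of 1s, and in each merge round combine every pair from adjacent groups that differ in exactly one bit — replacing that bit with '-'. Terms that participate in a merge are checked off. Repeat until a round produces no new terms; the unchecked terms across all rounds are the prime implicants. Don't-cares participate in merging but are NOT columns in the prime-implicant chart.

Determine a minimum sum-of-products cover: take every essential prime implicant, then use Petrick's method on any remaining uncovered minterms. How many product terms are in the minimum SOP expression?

5

[col 0] 0000*, 0001*, 0010*, 0100*, 0110*, 0111*, 1001*, 1010*, 1011*, 1101*, 1110*, 1111*
[col 1] -001, -010*, -110*, -111*, 0-00*, 0-10*, 00-0*, 000-, 01-0*, 011-*, 1-01*, 1-10*, 1-11*, 10-1*, 101-*, 11-1*, 111-*
[col 2] --10, -11-, 0--0, 1--1, 1-1-
Prime implicants: --10, -001, -11-, 0--0, 000-, 1--1, 1-1-
PI chart (minterm → PIs covering it):
  0 | 0--0,000-
  1 | -001,000-
  2 | --10,0--0
  4 | 0--0  (sole → essential)
  6 | --10,-11-,0--0
  7 | -11-  (sole → essential)
  9 | -001,1--1
  10 | --10,1-1-
  11 | 1--1,1-1-
  13 | 1--1  (sole → essential)
  14 | --10,-11-,1-1-
  15 | -11-,1--1,1-1-
Essential prime implicants: -11-, 0--0, 1--1
Petrick residual → --10, -001
Minimum SOP uses 5 PIs: cd' + b'c'd + bc + a'd' + ad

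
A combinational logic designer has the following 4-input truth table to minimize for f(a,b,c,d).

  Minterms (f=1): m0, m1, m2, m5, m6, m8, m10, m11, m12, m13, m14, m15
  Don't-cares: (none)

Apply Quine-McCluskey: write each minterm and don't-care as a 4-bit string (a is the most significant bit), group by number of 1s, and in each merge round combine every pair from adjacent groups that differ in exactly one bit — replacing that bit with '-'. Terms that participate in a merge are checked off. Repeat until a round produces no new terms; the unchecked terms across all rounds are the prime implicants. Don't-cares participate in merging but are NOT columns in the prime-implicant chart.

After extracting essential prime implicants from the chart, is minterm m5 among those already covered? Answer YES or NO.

size-2^0 implicants → 0000(✓)  0001(✓)  0010(✓)  0101(✓)  0110(✓)  1000(✓)  1010(✓)  1011(✓)  1100(✓)  1101(✓)  1110(✓)  1111(✓)
size-2^1 implicants → -000(✓)  -010(✓)  -101  -110(✓)  0-01  0-10(✓)  00-0(✓)  000-  1-00(✓)  1-10(✓)  1-11(✓)  10-0(✓)  101-(✓)  11-0(✓)  11-1(✓)  110-(✓)  111-(✓)
size-2^2 implicants → --10  -0-0  1--0  1-1-  11--
Unchecked terms (primes): --10, -0-0, -101, 0-01, 000-, 1--0, 1-1-, 11--
Minterm coverage:
  m0 ⊆ -0-0,000-
  m1 ⊆ 0-01,000-
  m2 ⊆ --10,-0-0
  m5 ⊆ -101,0-01
  m6 ⊆ --10 [E]
  m8 ⊆ -0-0,1--0
  m10 ⊆ --10,-0-0,1--0,1-1-
  m11 ⊆ 1-1- [E]
  m12 ⊆ 1--0,11--
  m13 ⊆ -101,11--
  m14 ⊆ --10,1--0,1-1-,11--
  m15 ⊆ 1-1-,11--
E = {--10, 1-1-}

NO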